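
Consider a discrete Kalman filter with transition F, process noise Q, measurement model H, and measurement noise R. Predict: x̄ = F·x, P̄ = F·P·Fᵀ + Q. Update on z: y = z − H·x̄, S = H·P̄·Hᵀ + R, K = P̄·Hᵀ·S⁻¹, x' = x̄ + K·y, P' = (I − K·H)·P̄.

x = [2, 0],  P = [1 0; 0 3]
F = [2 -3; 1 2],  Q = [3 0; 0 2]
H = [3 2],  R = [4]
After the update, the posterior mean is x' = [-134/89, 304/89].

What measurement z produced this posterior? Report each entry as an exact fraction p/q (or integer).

z = [2]

x̄ = F·x = [4, 2]
P̄ = F·P·Fᵀ + Q = [34 -16; -16 15]
S = H·P̄·Hᵀ + R = [178]
K = P̄·Hᵀ·S⁻¹ = [35/89; -9/89]
x' − x̄ = [-490/89, 126/89] = K·y
y = (KᵀK)⁻¹·Kᵀ·(x' − x̄) = [-14]
z = y + H·x̄ = [-14] + [16] = [2]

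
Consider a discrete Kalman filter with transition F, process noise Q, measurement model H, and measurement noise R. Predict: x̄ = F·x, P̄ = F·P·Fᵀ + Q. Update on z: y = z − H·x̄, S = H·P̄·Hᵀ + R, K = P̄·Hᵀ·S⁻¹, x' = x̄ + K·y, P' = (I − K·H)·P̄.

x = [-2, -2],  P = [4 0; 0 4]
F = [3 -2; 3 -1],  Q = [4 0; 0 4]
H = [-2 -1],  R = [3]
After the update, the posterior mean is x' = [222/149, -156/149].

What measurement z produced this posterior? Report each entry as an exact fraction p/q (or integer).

z = [-2]

x̄ = F·x = [-2, -4]
P̄ = F·P·Fᵀ + Q = [56 44; 44 44]
S = H·P̄·Hᵀ + R = [447]
K = P̄·Hᵀ·S⁻¹ = [-52/149; -44/149]
x' − x̄ = [520/149, 440/149] = K·y
y = (KᵀK)⁻¹·Kᵀ·(x' − x̄) = [-10]
z = y + H·x̄ = [-10] + [8] = [-2]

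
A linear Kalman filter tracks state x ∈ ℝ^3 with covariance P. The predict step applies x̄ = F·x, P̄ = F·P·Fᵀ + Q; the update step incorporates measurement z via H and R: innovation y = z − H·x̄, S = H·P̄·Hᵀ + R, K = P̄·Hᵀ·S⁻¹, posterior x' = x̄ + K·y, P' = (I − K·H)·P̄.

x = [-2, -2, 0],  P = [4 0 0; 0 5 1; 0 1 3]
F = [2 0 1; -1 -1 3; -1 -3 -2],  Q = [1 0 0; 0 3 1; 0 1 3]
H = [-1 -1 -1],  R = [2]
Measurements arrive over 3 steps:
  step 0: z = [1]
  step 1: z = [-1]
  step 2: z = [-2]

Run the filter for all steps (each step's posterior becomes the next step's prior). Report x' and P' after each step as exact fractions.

step 0: x̄ = F·x = [-4, 4, 8]
step 0: P̄ = F·P·Fᵀ + Q = [20 0 -17; 0 33 -5; -17 -5 76]
step 0: y = z − H·x̄ = [9]
step 0: S = H·P̄·Hᵀ + R = [87]
step 0: K = P̄·Hᵀ·S⁻¹ = [-1/29; -28/87; -18/29]
step 0: x' = x̄ + K·y = [-125/29, 32/29, 70/29]
step 0: P' = (I − K·H)·P̄ = [577/29 -28/29 -547/29; -28/29 2087/87 -649/29; -547/29 -649/29 1232/29]
step 1: x̄ = F·x = [-180/29, 303/29, -111/29]
step 1: P̄ = F·P·Fᵀ + Q = [1381/29 512/29 1232/29; 512/29 58703/87 279/29; 1232/29 279/29 1709/29]
step 1: y = z − H·x̄ = [-17/29]
step 1: S = H·P̄·Hᵀ + R = [80285/87]
step 1: K = P̄·Hᵀ·S⁻¹ = [-1875/16057; -61076/80285; -1932/16057]
step 1: x' = x̄ + K·y = [-98565/16057, 874643/80285, -60327/16057]
step 1: P' = (I − K·H)·P̄ = [562598/16057 -1032804/16057 473956/16057; -1032804/16057 11295317/80285 -1201829/16057; 473956/16057 -1201829/16057 731737/16057]
step 2: x̄ = F·x = [-257457/16057, -1286723/80285, -1527834/80285]
step 2: P̄ = F·P·Fᵀ + Q = [4894010/16057 6707232/16057 4843861/16057; 6707232/16057 58785477/80285 33865271/80285; 4843861/16057 33865271/80285 25731698/80285]
step 2: y = z − H·x̄ = [-4262412/80285]
step 2: S = H·P̄·Hᵀ + R = [292389267/80285]
step 2: K = P̄·Hᵀ·S⁻¹ = [-27408505/97463089; -126186908/292389267; -27938758/97463089]
step 2: x' = x̄ + K·y = [-107572173/97463089, 671095041/97463089, -371438298/97463089]
step 2: P' = (I − K·H)·P̄ = [1634778875/97463089 -2367275980/97463089 787314115/97463089; -2367275980/97463089 15757697947/292389267 -2801165397/97463089; 787314115/97463089 -2801165397/97463089 2069728798/97463089]

step 0: x' = [-125/29, 32/29, 70/29], P' = [577/29 -28/29 -547/29; -28/29 2087/87 -649/29; -547/29 -649/29 1232/29]
step 1: x' = [-98565/16057, 874643/80285, -60327/16057], P' = [562598/16057 -1032804/16057 473956/16057; -1032804/16057 11295317/80285 -1201829/16057; 473956/16057 -1201829/16057 731737/16057]
step 2: x' = [-107572173/97463089, 671095041/97463089, -371438298/97463089], P' = [1634778875/97463089 -2367275980/97463089 787314115/97463089; -2367275980/97463089 15757697947/292389267 -2801165397/97463089; 787314115/97463089 -2801165397/97463089 2069728798/97463089]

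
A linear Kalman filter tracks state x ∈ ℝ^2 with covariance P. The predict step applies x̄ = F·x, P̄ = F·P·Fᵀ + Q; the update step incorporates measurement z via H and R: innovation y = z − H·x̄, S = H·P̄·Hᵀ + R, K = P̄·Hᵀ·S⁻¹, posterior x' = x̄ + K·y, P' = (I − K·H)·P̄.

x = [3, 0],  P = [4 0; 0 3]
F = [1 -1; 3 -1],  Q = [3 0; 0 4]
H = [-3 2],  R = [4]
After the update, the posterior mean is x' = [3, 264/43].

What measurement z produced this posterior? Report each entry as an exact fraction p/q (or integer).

x̄ = F·x = [3, 9]
P̄ = F·P·Fᵀ + Q = [10 15; 15 43]
S = H·P̄·Hᵀ + R = [86]
K = P̄·Hᵀ·S⁻¹ = [0; 41/86]
x' − x̄ = [0, -123/43] = K·y
y = (KᵀK)⁻¹·Kᵀ·(x' − x̄) = [-6]
z = y + H·x̄ = [-6] + [9] = [3]

z = [3]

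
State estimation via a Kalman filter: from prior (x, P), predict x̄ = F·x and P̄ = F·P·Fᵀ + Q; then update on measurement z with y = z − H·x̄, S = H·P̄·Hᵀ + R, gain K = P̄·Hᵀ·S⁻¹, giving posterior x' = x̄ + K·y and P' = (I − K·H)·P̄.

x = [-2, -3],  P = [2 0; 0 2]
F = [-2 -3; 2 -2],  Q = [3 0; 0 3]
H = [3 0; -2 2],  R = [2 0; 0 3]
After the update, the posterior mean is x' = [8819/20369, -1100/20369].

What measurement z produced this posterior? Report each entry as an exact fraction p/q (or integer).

x̄ = F·x = [13, 2]
P̄ = F·P·Fᵀ + Q = [29 4; 4 19]
S = H·P̄·Hᵀ + R = [263 -150; -150 163]
K = P̄·Hᵀ·S⁻¹ = [6681/20369 -100/20369; 6456/20369 9690/20369]
x' − x̄ = [-255978/20369, -41838/20369] = K·y
y = (KᵀK)⁻¹·Kᵀ·(x' − x̄) = [-38, 21]
z = y + H·x̄ = [-38, 21] + [39, -22] = [1, -1]

z = [1, -1]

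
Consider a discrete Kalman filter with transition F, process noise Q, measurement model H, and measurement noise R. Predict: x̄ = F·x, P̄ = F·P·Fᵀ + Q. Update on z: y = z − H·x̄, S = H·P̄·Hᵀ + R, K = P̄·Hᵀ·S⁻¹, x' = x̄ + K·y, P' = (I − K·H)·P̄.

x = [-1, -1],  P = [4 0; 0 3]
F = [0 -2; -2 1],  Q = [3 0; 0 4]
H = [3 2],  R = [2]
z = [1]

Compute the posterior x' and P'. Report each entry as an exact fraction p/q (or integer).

x̄ = F·x = [2, 1]
P̄ = F·P·Fᵀ + Q = [15 -6; -6 23]
y = z − H·x̄ = [-7]
S = H·P̄·Hᵀ + R = [157]
K = P̄·Hᵀ·S⁻¹ = [33/157; 28/157]
x' = x̄ + K·y = [83/157, -39/157]
P' = (I − K·H)·P̄ = [1266/157 -1866/157; -1866/157 2827/157]

x' = [83/157, -39/157]
P' = [1266/157 -1866/157; -1866/157 2827/157]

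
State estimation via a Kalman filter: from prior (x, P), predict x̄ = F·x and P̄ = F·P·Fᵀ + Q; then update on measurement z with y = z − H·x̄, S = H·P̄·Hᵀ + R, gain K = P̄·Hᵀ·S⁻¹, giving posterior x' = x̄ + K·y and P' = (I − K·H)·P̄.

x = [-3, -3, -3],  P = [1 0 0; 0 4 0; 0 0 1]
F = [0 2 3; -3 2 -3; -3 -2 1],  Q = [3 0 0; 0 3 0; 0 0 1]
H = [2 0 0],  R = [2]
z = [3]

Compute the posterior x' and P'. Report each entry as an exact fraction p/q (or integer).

x̄ = F·x = [-15, 12, 12]
P̄ = F·P·Fᵀ + Q = [28 7 -13; 7 37 -10; -13 -10 27]
y = z − H·x̄ = [33]
S = H·P̄·Hᵀ + R = [114]
K = P̄·Hᵀ·S⁻¹ = [28/57; 7/57; -13/57]
x' = x̄ + K·y = [23/19, 305/19, 85/19]
P' = (I − K·H)·P̄ = [28/57 7/57 -13/57; 7/57 2011/57 -388/57; -13/57 -388/57 1201/57]

x' = [23/19, 305/19, 85/19]
P' = [28/57 7/57 -13/57; 7/57 2011/57 -388/57; -13/57 -388/57 1201/57]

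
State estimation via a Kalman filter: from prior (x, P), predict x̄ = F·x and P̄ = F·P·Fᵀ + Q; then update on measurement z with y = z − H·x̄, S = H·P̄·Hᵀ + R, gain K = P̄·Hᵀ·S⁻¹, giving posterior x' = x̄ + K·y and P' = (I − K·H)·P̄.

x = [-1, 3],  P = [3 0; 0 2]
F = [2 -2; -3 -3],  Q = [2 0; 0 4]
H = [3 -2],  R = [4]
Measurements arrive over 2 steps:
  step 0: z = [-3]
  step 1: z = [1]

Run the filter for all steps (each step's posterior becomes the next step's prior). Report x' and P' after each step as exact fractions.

step 0: x̄ = F·x = [-8, -6]
step 0: P̄ = F·P·Fᵀ + Q = [22 -6; -6 49]
step 0: y = z − H·x̄ = [9]
step 0: S = H·P̄·Hᵀ + R = [470]
step 0: K = P̄·Hᵀ·S⁻¹ = [39/235; -58/235]
step 0: x' = x̄ + K·y = [-1529/235, -1932/235]
step 0: P' = (I − K·H)·P̄ = [2128/235 3114/235; 3114/235 4787/235]
step 1: x̄ = F·x = [806/235, 10383/235]
step 1: P̄ = F·P·Fᵀ + Q = [3218/235 15954/235; 15954/235 119227/235]
step 1: y = z − H·x̄ = [18583/235]
step 1: S = H·P̄·Hᵀ + R = [315362/235]
step 1: K = P̄·Hᵀ·S⁻¹ = [-11127/157681; -95296/157681]
step 1: x' = x̄ + K·y = [-339073/157681, -568867/157681]
step 1: P' = (I − K·H)·P̄ = [1105520/157681 1680534/157681; 1680534/157681 2711393/157681]

step 0: x' = [-1529/235, -1932/235], P' = [2128/235 3114/235; 3114/235 4787/235]
step 1: x' = [-339073/157681, -568867/157681], P' = [1105520/157681 1680534/157681; 1680534/157681 2711393/157681]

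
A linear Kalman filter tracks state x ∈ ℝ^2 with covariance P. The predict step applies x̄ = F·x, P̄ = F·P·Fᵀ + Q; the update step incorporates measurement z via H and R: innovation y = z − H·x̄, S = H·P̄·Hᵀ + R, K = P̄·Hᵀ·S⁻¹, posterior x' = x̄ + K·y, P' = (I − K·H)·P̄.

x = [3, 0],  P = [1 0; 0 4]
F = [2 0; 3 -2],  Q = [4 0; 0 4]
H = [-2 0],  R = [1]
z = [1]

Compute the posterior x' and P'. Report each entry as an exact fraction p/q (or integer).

x̄ = F·x = [6, 9]
P̄ = F·P·Fᵀ + Q = [8 6; 6 29]
y = z − H·x̄ = [13]
S = H·P̄·Hᵀ + R = [33]
K = P̄·Hᵀ·S⁻¹ = [-16/33; -4/11]
x' = x̄ + K·y = [-10/33, 47/11]
P' = (I − K·H)·P̄ = [8/33 2/11; 2/11 271/11]

x' = [-10/33, 47/11]
P' = [8/33 2/11; 2/11 271/11]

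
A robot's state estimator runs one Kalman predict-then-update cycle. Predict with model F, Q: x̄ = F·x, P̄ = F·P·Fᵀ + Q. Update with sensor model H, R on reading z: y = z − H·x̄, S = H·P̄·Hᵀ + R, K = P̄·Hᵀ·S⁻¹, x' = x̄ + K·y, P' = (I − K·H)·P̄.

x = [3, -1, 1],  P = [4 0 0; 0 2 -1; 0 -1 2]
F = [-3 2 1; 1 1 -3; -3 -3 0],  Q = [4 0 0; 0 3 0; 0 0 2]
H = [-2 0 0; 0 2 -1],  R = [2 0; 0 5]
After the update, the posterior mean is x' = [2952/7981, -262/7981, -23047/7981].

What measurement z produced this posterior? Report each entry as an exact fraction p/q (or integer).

x̄ = F·x = [-10, -1, -6]
P̄ = F·P·Fᵀ + Q = [46 -9 27; -9 33 -27; 27 -27 56]
S = H·P̄·Hᵀ + R = [186 90; 90 301]
K = P̄·Hᵀ·S⁻¹ = [-11821/23943 -15/7981; -492/7981 2613/7981; -1059/7981 -2600/7981]
x' − x̄ = [82762/7981, 7719/7981, 24839/7981] = K·y
y = (KᵀK)⁻¹·Kᵀ·(x' − x̄) = [-21, -1]
z = y + H·x̄ = [-21, -1] + [20, 4] = [-1, 3]

z = [-1, 3]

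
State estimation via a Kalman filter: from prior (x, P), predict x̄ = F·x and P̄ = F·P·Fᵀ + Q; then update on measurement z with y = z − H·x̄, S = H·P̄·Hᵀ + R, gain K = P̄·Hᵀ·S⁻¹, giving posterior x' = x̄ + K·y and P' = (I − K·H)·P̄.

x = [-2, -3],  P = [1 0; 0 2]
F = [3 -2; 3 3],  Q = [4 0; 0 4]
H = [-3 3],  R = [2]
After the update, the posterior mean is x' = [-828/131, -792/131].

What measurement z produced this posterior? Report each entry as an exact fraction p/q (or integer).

x̄ = F·x = [0, -15]
P̄ = F·P·Fᵀ + Q = [21 -3; -3 31]
S = H·P̄·Hᵀ + R = [524]
K = P̄·Hᵀ·S⁻¹ = [-18/131; 51/262]
x' − x̄ = [-828/131, 1173/131] = K·y
y = (KᵀK)⁻¹·Kᵀ·(x' − x̄) = [46]
z = y + H·x̄ = [46] + [-45] = [1]

z = [1]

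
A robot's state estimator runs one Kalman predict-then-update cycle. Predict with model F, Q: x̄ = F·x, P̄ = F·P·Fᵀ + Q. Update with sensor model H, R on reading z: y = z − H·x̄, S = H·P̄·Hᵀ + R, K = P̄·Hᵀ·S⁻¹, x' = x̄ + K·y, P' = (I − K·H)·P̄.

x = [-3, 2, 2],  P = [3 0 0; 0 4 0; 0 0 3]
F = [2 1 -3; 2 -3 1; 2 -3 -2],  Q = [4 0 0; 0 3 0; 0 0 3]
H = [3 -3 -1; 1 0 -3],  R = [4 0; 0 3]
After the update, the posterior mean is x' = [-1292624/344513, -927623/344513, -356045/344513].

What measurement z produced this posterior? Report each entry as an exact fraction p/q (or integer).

z = [-2, -1]

x̄ = F·x = [-10, -10, -16]
P̄ = F·P·Fᵀ + Q = [47 -9 18; -9 54 42; 18 42 63]
S = H·P̄·Hᵀ + R = [1282 555; 555 509]
K = P̄·Hᵀ·S⁻¹ = [80235/344513 -92224/344513; -42654/344513 -44865/344513; 26190/344513 -144297/344513]
x' − x̄ = [2152506/344513, 2517507/344513, 5156163/344513] = K·y
y = (KᵀK)⁻¹·Kᵀ·(x' − x̄) = [-18, -39]
z = y + H·x̄ = [-18, -39] + [16, 38] = [-2, -1]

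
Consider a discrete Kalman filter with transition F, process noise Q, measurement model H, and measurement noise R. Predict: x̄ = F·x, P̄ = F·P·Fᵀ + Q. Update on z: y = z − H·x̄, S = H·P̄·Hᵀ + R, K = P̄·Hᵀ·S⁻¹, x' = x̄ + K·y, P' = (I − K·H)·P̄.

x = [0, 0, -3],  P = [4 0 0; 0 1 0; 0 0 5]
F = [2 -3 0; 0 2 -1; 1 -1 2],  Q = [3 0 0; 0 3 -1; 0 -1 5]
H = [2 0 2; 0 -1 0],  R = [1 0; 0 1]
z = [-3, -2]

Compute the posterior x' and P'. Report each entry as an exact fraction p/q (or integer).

x' = [6036/2729, 5437/2729, -10169/2729]
P' = [21332/2729 1038/2729 -20939/2729; 1038/2729 2408/2729 -1057/2729; -20939/2729 -1057/2729 21225/2729]

x̄ = F·x = [0, 3, -6]
P̄ = F·P·Fᵀ + Q = [28 -6 11; -6 12 -13; 11 -13 30]
y = z − H·x̄ = [9, 1]
S = H·P̄·Hᵀ + R = [321 38; 38 13]
K = P̄·Hᵀ·S⁻¹ = [786/2729 -1038/2729; -38/2729 -2408/2729; 572/2729 1057/2729]
x' = x̄ + K·y = [6036/2729, 5437/2729, -10169/2729]
P' = (I − K·H)·P̄ = [21332/2729 1038/2729 -20939/2729; 1038/2729 2408/2729 -1057/2729; -20939/2729 -1057/2729 21225/2729]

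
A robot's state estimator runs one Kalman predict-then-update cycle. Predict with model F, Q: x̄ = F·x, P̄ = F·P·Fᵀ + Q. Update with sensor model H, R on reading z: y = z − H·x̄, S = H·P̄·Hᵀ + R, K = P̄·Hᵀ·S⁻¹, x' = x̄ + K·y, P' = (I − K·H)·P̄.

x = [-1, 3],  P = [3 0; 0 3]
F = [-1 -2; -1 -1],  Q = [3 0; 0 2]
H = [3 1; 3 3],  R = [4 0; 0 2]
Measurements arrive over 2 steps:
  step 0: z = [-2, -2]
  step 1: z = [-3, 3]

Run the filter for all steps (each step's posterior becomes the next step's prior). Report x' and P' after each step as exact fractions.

step 0: x̄ = F·x = [-5, -2]
step 0: P̄ = F·P·Fᵀ + Q = [18 9; 9 8]
step 0: y = z − H·x̄ = [15, 19]
step 0: S = H·P̄·Hᵀ + R = [228 294; 294 398]
step 0: K = P̄·Hᵀ·S⁻¹ = [105/359 -9/718; -266/1077 223/718]
step 0: x' = x̄ + K·y = [-611/718, 141/718]
step 0: P' = (I − K·H)·P̄ = [423/718 -429/718; -429/718 1733/2154]
step 1: x̄ = F·x = [329/718, 235/359]
step 1: P̄ = F·P·Fᵀ + Q = [9515/2154 437/1077; 437/1077 2368/1077]
step 1: y = z − H·x̄ = [-3611/718, -243/718]
step 1: S = H·P̄·Hᵀ + R = [104231/2154 36777/718; 36777/718 49433/718]
step 1: K = P̄·Hᵀ·S⁻¹ = [214513/762401 636/762401; -177736/762401 218754/762401]
step 1: x' = x̄ + K·y = [-729709/762401, 1318908/762401]
step 1: P' = (I − K·H)·P̄ = [428814/762401 -428390/762401; -428390/762401 574226/762401]

step 0: x' = [-611/718, 141/718], P' = [423/718 -429/718; -429/718 1733/2154]
step 1: x' = [-729709/762401, 1318908/762401], P' = [428814/762401 -428390/762401; -428390/762401 574226/762401]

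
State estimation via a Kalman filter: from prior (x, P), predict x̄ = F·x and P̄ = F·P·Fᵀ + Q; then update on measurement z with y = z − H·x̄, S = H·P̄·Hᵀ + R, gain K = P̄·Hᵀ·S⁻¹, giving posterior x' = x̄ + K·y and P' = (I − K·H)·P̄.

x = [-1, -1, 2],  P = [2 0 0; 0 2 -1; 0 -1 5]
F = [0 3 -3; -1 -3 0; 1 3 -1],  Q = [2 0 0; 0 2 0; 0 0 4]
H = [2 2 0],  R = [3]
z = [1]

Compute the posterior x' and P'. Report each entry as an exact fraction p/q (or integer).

x' = [-631/207, 718/207, -758/207]
P' = [4637/207 -4469/207 4387/207; -4469/207 4454/207 -4321/207; 4387/207 -4321/207 5309/207]

x̄ = F·x = [-9, 4, -6]
P̄ = F·P·Fᵀ + Q = [83 -27 45; -27 22 -23; 45 -23 35]
y = z − H·x̄ = [11]
S = H·P̄·Hᵀ + R = [207]
K = P̄·Hᵀ·S⁻¹ = [112/207; -10/207; 44/207]
x' = x̄ + K·y = [-631/207, 718/207, -758/207]
P' = (I − K·H)·P̄ = [4637/207 -4469/207 4387/207; -4469/207 4454/207 -4321/207; 4387/207 -4321/207 5309/207]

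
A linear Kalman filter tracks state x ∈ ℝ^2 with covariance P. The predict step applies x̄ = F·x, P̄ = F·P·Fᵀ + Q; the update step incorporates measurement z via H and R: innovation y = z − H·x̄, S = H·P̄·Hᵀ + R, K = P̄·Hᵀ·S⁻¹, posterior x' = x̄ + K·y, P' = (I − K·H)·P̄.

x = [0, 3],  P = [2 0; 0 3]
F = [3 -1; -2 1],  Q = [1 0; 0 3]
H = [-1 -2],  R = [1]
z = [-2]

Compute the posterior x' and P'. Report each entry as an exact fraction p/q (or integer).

x̄ = F·x = [-3, 3]
P̄ = F·P·Fᵀ + Q = [22 -15; -15 14]
y = z − H·x̄ = [1]
S = H·P̄·Hᵀ + R = [19]
K = P̄·Hᵀ·S⁻¹ = [8/19; -13/19]
x' = x̄ + K·y = [-49/19, 44/19]
P' = (I − K·H)·P̄ = [354/19 -181/19; -181/19 97/19]

x' = [-49/19, 44/19]
P' = [354/19 -181/19; -181/19 97/19]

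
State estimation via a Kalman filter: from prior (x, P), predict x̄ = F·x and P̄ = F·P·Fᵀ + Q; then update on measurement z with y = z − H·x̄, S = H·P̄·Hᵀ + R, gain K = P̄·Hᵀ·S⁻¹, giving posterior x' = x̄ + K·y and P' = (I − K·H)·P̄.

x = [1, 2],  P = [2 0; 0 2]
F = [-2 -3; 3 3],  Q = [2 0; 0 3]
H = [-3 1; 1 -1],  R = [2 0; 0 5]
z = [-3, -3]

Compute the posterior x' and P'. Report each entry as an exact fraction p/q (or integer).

x' = [3496/3387, 1009/1129]
P' = [1624/3387 988/1129; 988/1129 3138/1129]

x̄ = F·x = [-8, 9]
P̄ = F·P·Fᵀ + Q = [28 -30; -30 39]
y = z − H·x̄ = [-36, 14]
S = H·P̄·Hᵀ + R = [473 -243; -243 132]
K = P̄·Hᵀ·S⁻¹ = [-318/1129 -268/3387; 87/1129 -430/1129]
x' = x̄ + K·y = [3496/3387, 1009/1129]
P' = (I − K·H)·P̄ = [1624/3387 988/1129; 988/1129 3138/1129]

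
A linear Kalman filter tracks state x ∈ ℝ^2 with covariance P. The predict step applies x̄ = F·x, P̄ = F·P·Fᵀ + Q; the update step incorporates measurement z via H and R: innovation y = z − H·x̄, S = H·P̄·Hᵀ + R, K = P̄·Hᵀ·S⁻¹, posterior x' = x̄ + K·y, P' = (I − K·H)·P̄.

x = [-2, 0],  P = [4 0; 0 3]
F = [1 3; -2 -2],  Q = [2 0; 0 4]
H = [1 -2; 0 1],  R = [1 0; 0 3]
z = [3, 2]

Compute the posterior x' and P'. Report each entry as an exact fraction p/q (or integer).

x' = [397/110, 23/55]
P' = [5039/1210 1101/605; 1101/605 618/605]

x̄ = F·x = [-2, 4]
P̄ = F·P·Fᵀ + Q = [33 -26; -26 32]
y = z − H·x̄ = [13, -2]
S = H·P̄·Hᵀ + R = [266 -90; -90 35]
K = P̄·Hᵀ·S⁻¹ = [127/242 367/605; -27/121 206/605]
x' = x̄ + K·y = [397/110, 23/55]
P' = (I − K·H)·P̄ = [5039/1210 1101/605; 1101/605 618/605]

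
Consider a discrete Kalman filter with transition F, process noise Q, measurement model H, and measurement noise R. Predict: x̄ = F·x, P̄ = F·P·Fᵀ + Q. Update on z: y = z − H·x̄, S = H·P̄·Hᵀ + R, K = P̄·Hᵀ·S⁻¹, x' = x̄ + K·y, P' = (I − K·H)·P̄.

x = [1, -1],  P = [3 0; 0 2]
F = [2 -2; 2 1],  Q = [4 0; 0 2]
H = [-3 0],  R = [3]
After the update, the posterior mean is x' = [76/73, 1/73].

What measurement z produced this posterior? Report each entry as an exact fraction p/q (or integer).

z = [-3]

x̄ = F·x = [4, 1]
P̄ = F·P·Fᵀ + Q = [24 8; 8 16]
S = H·P̄·Hᵀ + R = [219]
K = P̄·Hᵀ·S⁻¹ = [-24/73; -8/73]
x' − x̄ = [-216/73, -72/73] = K·y
y = (KᵀK)⁻¹·Kᵀ·(x' − x̄) = [9]
z = y + H·x̄ = [9] + [-12] = [-3]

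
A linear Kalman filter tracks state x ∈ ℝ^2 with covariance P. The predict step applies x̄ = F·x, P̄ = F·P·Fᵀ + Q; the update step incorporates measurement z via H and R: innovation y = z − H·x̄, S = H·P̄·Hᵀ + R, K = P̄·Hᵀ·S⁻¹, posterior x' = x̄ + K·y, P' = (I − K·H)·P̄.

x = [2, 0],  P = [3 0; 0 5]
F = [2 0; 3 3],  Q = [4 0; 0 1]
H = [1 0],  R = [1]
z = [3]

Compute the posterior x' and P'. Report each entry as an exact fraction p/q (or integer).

x̄ = F·x = [4, 6]
P̄ = F·P·Fᵀ + Q = [16 18; 18 73]
y = z − H·x̄ = [-1]
S = H·P̄·Hᵀ + R = [17]
K = P̄·Hᵀ·S⁻¹ = [16/17; 18/17]
x' = x̄ + K·y = [52/17, 84/17]
P' = (I − K·H)·P̄ = [16/17 18/17; 18/17 917/17]

x' = [52/17, 84/17]
P' = [16/17 18/17; 18/17 917/17]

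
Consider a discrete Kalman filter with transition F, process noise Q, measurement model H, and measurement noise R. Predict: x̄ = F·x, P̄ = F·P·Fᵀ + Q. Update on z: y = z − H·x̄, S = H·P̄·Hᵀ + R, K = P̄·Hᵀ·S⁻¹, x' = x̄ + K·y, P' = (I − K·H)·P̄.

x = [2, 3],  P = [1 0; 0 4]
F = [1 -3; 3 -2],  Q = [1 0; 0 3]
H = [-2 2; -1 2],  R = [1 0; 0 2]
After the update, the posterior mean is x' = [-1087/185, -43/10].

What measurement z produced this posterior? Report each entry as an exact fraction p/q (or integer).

x̄ = F·x = [-7, 0]
P̄ = F·P·Fᵀ + Q = [38 27; 27 28]
S = H·P̄·Hᵀ + R = [49 26; 26 44]
K = P̄·Hᵀ·S⁻¹ = [-173/185 339/370; -9/20 37/40]
x' − x̄ = [208/185, -43/10] = K·y
y = (KᵀK)⁻¹·Kᵀ·(x' − x̄) = [-11, -10]
z = y + H·x̄ = [-11, -10] + [14, 7] = [3, -3]

z = [3, -3]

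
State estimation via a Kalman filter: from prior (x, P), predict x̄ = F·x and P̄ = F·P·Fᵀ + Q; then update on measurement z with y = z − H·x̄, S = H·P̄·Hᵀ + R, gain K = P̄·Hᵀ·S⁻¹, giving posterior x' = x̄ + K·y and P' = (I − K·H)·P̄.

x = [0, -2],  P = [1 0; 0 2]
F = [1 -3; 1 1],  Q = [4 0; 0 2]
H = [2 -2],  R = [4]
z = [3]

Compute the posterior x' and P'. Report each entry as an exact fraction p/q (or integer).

x' = [4/3, -1/3]
P' = [113/39 85/39; 85/39 95/39]

x̄ = F·x = [6, -2]
P̄ = F·P·Fᵀ + Q = [23 -5; -5 5]
y = z − H·x̄ = [-13]
S = H·P̄·Hᵀ + R = [156]
K = P̄·Hᵀ·S⁻¹ = [14/39; -5/39]
x' = x̄ + K·y = [4/3, -1/3]
P' = (I − K·H)·P̄ = [113/39 85/39; 85/39 95/39]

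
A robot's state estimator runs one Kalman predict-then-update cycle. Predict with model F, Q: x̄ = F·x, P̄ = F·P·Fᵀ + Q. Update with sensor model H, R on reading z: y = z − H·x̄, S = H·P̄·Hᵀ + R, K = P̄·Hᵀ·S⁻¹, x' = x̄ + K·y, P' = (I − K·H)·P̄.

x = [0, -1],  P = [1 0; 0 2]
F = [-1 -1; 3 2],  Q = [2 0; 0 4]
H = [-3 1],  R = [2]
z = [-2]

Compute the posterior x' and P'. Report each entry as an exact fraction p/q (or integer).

x' = [2/5, -47/55]
P' = [3/5 7/5; 7/5 273/55]

x̄ = F·x = [1, -2]
P̄ = F·P·Fᵀ + Q = [5 -7; -7 21]
y = z − H·x̄ = [3]
S = H·P̄·Hᵀ + R = [110]
K = P̄·Hᵀ·S⁻¹ = [-1/5; 21/55]
x' = x̄ + K·y = [2/5, -47/55]
P' = (I − K·H)·P̄ = [3/5 7/5; 7/5 273/55]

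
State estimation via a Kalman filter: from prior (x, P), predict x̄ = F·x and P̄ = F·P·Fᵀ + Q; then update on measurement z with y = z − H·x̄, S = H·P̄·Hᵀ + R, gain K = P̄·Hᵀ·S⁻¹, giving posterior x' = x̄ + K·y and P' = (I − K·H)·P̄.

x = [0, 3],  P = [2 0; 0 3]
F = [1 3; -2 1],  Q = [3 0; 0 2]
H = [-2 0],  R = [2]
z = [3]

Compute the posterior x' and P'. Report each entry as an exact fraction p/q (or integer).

x̄ = F·x = [9, 3]
P̄ = F·P·Fᵀ + Q = [32 5; 5 13]
y = z − H·x̄ = [21]
S = H·P̄·Hᵀ + R = [130]
K = P̄·Hᵀ·S⁻¹ = [-32/65; -1/13]
x' = x̄ + K·y = [-87/65, 18/13]
P' = (I − K·H)·P̄ = [32/65 1/13; 1/13 159/13]

x' = [-87/65, 18/13]
P' = [32/65 1/13; 1/13 159/13]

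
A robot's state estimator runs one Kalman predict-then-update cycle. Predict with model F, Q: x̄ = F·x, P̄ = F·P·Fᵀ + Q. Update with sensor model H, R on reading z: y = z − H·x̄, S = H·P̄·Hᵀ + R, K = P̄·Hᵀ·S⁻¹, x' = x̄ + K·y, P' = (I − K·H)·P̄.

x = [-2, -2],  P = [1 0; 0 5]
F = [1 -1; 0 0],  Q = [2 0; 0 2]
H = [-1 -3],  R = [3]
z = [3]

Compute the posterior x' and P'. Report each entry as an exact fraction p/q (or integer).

x̄ = F·x = [0, 0]
P̄ = F·P·Fᵀ + Q = [8 0; 0 2]
y = z − H·x̄ = [3]
S = H·P̄·Hᵀ + R = [29]
K = P̄·Hᵀ·S⁻¹ = [-8/29; -6/29]
x' = x̄ + K·y = [-24/29, -18/29]
P' = (I − K·H)·P̄ = [168/29 -48/29; -48/29 22/29]

x' = [-24/29, -18/29]
P' = [168/29 -48/29; -48/29 22/29]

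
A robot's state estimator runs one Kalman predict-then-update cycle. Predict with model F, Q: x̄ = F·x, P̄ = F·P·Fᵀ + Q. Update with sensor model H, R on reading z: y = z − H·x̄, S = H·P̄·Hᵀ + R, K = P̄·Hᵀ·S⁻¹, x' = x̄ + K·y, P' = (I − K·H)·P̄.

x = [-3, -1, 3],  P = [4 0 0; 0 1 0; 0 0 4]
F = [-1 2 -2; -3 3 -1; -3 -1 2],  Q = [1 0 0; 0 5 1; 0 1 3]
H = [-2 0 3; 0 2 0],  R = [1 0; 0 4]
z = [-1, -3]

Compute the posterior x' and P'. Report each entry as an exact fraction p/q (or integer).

x̄ = F·x = [-5, 3, 16]
P̄ = F·P·Fᵀ + Q = [25 26 -6; 26 54 26; -6 26 56]
y = z − H·x̄ = [-59, -9]
S = H·P̄·Hᵀ + R = [677 52; 52 220]
K = P̄·Hᵀ·S⁻¹ = [-4416/36559 9685/36559; 26/36559 17941/36559; 9224/36559 6461/36559]
x' = x̄ + K·y = [-9416/36559, -53326/36559, -17421/36559]
P' = (I − K·H)·P̄ = [110067/36559 19370/36559 71906/36559; 19370/36559 35882/36559 12922/36559; 71906/36559 12922/36559 51012/36559]

x' = [-9416/36559, -53326/36559, -17421/36559]
P' = [110067/36559 19370/36559 71906/36559; 19370/36559 35882/36559 12922/36559; 71906/36559 12922/36559 51012/36559]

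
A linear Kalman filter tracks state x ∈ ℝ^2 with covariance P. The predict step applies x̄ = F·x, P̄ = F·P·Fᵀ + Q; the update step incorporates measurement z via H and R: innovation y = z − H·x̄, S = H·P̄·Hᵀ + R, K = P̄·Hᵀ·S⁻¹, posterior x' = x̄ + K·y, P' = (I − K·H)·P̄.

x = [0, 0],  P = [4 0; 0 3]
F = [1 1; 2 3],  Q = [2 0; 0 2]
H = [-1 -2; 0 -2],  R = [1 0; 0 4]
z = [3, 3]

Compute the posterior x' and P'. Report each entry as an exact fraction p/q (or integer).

x' = [-309/838, -1125/838]
P' = [589/419 -215/419; -215/419 161/419]

x̄ = F·x = [0, 0]
P̄ = F·P·Fᵀ + Q = [9 17; 17 45]
y = z − H·x̄ = [3, 3]
S = H·P̄·Hᵀ + R = [258 214; 214 184]
K = P̄·Hᵀ·S⁻¹ = [-159/419 215/838; -107/419 -161/838]
x' = x̄ + K·y = [-309/838, -1125/838]
P' = (I − K·H)·P̄ = [589/419 -215/419; -215/419 161/419]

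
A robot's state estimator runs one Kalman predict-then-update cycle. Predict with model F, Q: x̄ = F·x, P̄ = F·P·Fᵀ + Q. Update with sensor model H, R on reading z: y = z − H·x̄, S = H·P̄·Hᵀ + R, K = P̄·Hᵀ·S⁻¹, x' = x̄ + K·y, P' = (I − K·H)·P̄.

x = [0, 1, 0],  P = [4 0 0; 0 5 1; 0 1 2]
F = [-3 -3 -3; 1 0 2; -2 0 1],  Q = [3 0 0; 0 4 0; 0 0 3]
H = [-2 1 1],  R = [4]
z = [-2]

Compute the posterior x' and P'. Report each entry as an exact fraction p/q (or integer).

x' = [107/191, -192/191, 104/573]
P' = [1245/191 390/191 1760/191; 390/191 1328/191 -452/191; 1760/191 -452/191 11864/573]

x̄ = F·x = [-3, 0, 0]
P̄ = F·P·Fᵀ + Q = [120 -30 15; -30 16 -4; 15 -4 21]
y = z − H·x̄ = [-8]
S = H·P̄·Hᵀ + R = [573]
K = P̄·Hᵀ·S⁻¹ = [-85/191; 24/191; -13/573]
x' = x̄ + K·y = [107/191, -192/191, 104/573]
P' = (I − K·H)·P̄ = [1245/191 390/191 1760/191; 390/191 1328/191 -452/191; 1760/191 -452/191 11864/573]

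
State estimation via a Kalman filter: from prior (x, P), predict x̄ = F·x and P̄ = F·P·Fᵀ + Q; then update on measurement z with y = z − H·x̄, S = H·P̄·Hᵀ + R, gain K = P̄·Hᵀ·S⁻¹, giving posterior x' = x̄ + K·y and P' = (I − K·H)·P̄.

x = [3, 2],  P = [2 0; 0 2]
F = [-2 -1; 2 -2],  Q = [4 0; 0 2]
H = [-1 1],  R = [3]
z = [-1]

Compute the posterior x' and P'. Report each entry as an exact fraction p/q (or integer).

x' = [-146/43, -156/43]
P' = [278/43 224/43; 224/43 290/43]

x̄ = F·x = [-8, 2]
P̄ = F·P·Fᵀ + Q = [14 -4; -4 18]
y = z − H·x̄ = [-11]
S = H·P̄·Hᵀ + R = [43]
K = P̄·Hᵀ·S⁻¹ = [-18/43; 22/43]
x' = x̄ + K·y = [-146/43, -156/43]
P' = (I − K·H)·P̄ = [278/43 224/43; 224/43 290/43]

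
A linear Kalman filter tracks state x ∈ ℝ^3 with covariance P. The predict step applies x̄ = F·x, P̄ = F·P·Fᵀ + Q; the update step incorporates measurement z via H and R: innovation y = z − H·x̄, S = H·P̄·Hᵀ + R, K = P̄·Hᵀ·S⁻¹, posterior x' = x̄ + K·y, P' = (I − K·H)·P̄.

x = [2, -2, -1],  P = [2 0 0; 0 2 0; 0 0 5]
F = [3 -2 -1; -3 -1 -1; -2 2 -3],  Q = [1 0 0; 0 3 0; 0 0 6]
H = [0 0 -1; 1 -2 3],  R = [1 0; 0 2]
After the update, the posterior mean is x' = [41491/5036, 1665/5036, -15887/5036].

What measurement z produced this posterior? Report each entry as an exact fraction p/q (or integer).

x̄ = F·x = [11, -3, -5]
P̄ = F·P·Fᵀ + Q = [32 -9 -5; -9 28 23; -5 23 67]
S = H·P̄·Hᵀ + R = [68 -150; -150 479]
K = P̄·Hᵀ·S⁻¹ = [7645/10072 1565/5036; -10417/10072 -1589/5036; -9593/10072 75/5036]
x' − x̄ = [-13905/5036, 16773/5036, 9293/5036] = K·y
y = (KᵀK)⁻¹·Kᵀ·(x' − x̄) = [-2, -4]
z = y + H·x̄ = [-2, -4] + [5, 2] = [3, -2]

z = [3, -2]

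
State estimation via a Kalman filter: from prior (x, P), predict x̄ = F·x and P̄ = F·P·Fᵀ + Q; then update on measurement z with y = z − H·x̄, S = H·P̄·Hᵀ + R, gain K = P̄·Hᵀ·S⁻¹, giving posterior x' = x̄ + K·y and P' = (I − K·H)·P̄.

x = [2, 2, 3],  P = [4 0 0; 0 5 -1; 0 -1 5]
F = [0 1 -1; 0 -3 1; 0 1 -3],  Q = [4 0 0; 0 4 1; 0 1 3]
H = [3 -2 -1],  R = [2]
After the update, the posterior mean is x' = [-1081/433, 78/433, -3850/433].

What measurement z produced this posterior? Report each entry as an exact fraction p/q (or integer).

z = [1]

x̄ = F·x = [-1, -3, -7]
P̄ = F·P·Fᵀ + Q = [16 -24 24; -24 60 -39; 24 -39 59]
S = H·P̄·Hᵀ + R = [433]
K = P̄·Hᵀ·S⁻¹ = [72/433; -153/433; 91/433]
x' − x̄ = [-648/433, 1377/433, -819/433] = K·y
y = (KᵀK)⁻¹·Kᵀ·(x' − x̄) = [-9]
z = y + H·x̄ = [-9] + [10] = [1]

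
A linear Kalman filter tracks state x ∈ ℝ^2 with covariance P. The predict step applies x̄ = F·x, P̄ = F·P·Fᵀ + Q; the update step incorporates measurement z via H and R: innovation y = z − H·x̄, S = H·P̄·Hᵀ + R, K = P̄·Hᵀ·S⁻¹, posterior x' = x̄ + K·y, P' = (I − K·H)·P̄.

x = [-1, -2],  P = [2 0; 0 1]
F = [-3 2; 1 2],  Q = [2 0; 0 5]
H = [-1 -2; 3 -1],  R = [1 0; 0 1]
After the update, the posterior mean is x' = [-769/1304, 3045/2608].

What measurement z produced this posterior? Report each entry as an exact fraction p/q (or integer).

z = [-2, -3]

x̄ = F·x = [-1, -5]
P̄ = F·P·Fᵀ + Q = [24 -2; -2 11]
S = H·P̄·Hᵀ + R = [61 -40; -40 240]
K = P̄·Hᵀ·S⁻¹ = [-23/163 1857/6520; -137/326 -1837/13040]
x' − x̄ = [535/1304, 16085/2608] = K·y
y = (KᵀK)⁻¹·Kᵀ·(x' − x̄) = [-13, -5]
z = y + H·x̄ = [-13, -5] + [11, 2] = [-2, -3]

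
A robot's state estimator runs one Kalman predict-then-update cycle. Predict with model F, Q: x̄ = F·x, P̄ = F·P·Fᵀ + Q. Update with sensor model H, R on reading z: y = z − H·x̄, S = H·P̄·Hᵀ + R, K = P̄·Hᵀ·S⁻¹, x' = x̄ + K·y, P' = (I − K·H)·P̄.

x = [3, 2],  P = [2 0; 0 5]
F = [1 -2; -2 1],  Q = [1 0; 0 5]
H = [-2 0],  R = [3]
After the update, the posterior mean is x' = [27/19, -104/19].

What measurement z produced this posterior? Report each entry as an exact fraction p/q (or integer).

z = [-3]

x̄ = F·x = [-1, -4]
P̄ = F·P·Fᵀ + Q = [23 -14; -14 18]
S = H·P̄·Hᵀ + R = [95]
K = P̄·Hᵀ·S⁻¹ = [-46/95; 28/95]
x' − x̄ = [46/19, -28/19] = K·y
y = (KᵀK)⁻¹·Kᵀ·(x' − x̄) = [-5]
z = y + H·x̄ = [-5] + [2] = [-3]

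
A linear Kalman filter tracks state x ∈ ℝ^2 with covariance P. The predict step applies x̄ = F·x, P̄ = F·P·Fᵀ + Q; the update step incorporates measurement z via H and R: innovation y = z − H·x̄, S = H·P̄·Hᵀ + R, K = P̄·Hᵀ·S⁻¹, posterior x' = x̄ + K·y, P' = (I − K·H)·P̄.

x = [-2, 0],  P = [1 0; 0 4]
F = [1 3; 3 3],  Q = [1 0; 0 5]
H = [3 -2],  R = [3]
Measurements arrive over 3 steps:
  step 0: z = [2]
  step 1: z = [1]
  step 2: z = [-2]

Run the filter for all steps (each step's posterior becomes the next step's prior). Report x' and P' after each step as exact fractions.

step 0: x̄ = F·x = [-2, -6]
step 0: P̄ = F·P·Fᵀ + Q = [38 39; 39 50]
step 0: y = z − H·x̄ = [-4]
step 0: S = H·P̄·Hᵀ + R = [77]
step 0: K = P̄·Hᵀ·S⁻¹ = [36/77; 17/77]
step 0: x' = x̄ + K·y = [-298/77, -530/77]
step 0: P' = (I − K·H)·P̄ = [1630/77 2391/77; 2391/77 3561/77]
step 1: x̄ = F·x = [-1888/77, -2484/77]
step 1: P̄ = F·P·Fᵀ + Q = [48102/77 65631/77; 65631/77 90142/77]
step 1: y = z − H·x̄ = [773/77]
step 1: S = H·P̄·Hᵀ + R = [6145/77]
step 1: K = P̄·Hᵀ·S⁻¹ = [13044/6145; 16609/6145]
step 1: x' = x̄ + K·y = [-19724/6145, -31499/6145]
step 1: P' = (I − K·H)·P̄ = [1629102/6145 2424087/6145; 2424087/6145 3611217/6145]
step 2: x̄ = F·x = [-114221/6145, -153669/6145]
step 2: P̄ = F·P·Fᵀ + Q = [48680722/6145 66477303/6145; 66477303/6145 90827162/6145]
step 2: y = z − H·x̄ = [4607/1229]
step 2: S = H·P̄·Hᵀ + R = [745189/1229]
step 2: K = P̄·Hᵀ·S⁻¹ = [2617512/745189; 3555517/745189]
step 2: x' = x̄ + K·y = [-20196781/3725945, -26534674/3725945]
step 2: P' = (I − K·H)·P̄ = [1643200322/3725945 2445169143/3725945; 2445169143/3725945 3641087337/3725945]

step 0: x' = [-298/77, -530/77], P' = [1630/77 2391/77; 2391/77 3561/77]
step 1: x' = [-19724/6145, -31499/6145], P' = [1629102/6145 2424087/6145; 2424087/6145 3611217/6145]
step 2: x' = [-20196781/3725945, -26534674/3725945], P' = [1643200322/3725945 2445169143/3725945; 2445169143/3725945 3641087337/3725945]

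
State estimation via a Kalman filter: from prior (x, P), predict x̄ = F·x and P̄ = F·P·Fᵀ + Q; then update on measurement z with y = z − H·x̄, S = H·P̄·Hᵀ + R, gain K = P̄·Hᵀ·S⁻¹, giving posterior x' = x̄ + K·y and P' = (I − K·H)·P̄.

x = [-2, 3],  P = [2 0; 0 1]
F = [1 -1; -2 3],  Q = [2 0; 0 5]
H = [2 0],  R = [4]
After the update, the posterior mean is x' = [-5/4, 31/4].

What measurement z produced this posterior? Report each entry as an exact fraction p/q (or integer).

z = [-1]

x̄ = F·x = [-5, 13]
P̄ = F·P·Fᵀ + Q = [5 -7; -7 22]
S = H·P̄·Hᵀ + R = [24]
K = P̄·Hᵀ·S⁻¹ = [5/12; -7/12]
x' − x̄ = [15/4, -21/4] = K·y
y = (KᵀK)⁻¹·Kᵀ·(x' − x̄) = [9]
z = y + H·x̄ = [9] + [-10] = [-1]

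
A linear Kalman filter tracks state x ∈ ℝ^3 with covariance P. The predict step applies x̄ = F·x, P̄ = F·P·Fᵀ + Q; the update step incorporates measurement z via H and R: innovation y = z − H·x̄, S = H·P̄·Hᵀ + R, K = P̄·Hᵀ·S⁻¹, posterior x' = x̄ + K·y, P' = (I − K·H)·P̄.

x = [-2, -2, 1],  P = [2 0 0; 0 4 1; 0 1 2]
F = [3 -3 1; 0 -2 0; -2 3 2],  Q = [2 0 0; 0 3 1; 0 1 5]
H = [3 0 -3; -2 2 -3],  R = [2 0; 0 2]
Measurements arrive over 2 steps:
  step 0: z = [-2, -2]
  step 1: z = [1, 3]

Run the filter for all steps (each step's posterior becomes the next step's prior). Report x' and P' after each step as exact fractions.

step 0: x̄ = F·x = [1, 4, 0]
step 0: P̄ = F·P·Fᵀ + Q = [52 22 -47; 22 19 -27; -47 -27 69]
step 0: y = z − H·x̄ = [-5, -8]
step 0: S = H·P̄·Hᵀ + R = [1937 744; 744 491]
step 0: K = P̄·Hᵀ·S⁻¹ = [85563/397531 -64071/397531; 16377/397531 35907/397531; -46620/397531 -64567/397531]
step 0: x' = x̄ + K·y = [482284/397531, 1220983/397531, 749636/397531]
step 0: P' = (I − K·H)·P̄ = [449152/397531 973246/397531 392110/397531; 973246/397531 2452645/397531 962328/397531; 392110/397531 962328/397531 423190/397531]
step 1: x̄ = F·x = [-1466461/397531, -2441966/397531, 4197653/397531]
step 1: P̄ = F·P·Fᵀ + Q = [6394689/397531 6951738/397531 -10642191/397531; 6951738/397531 11003173/397531 -14274667/397531; -10642191/397531 -14274667/397531 24282932/397531]
step 1: y = z − H·x̄ = [17389873/397531, 15736562/397531]
step 1: S = H·P̄·Hᵀ + R = [468453089/397531 339463257/397531; 339463257/397531 276908706/397531]
step 1: K = P̄·Hᵀ·S⁻¹ = [820868867/4048163915 -1569839777/12144491745; 289727951/12144491745 5635022944/36433475235; -1524022046/12144491745 -4935828169/36433475235]
step 1: x' = x̄ + K·y = [782609534/12144491745, 37284078377/36433475235, -10679742887/36433475235]
step 1: P' = (I − K·H)·P̄ = [3071800624/4048163915 19006058302/12144491745 7573664138/12144491745; 19006058302/12144491745 147311276356/36433475235 56438719004/36433475235; 7573664138/12144491745 56438719004/36433475235 25769036506/36433475235]

step 0: x' = [482284/397531, 1220983/397531, 749636/397531], P' = [449152/397531 973246/397531 392110/397531; 973246/397531 2452645/397531 962328/397531; 392110/397531 962328/397531 423190/397531]
step 1: x' = [782609534/12144491745, 37284078377/36433475235, -10679742887/36433475235], P' = [3071800624/4048163915 19006058302/12144491745 7573664138/12144491745; 19006058302/12144491745 147311276356/36433475235 56438719004/36433475235; 7573664138/12144491745 56438719004/36433475235 25769036506/36433475235]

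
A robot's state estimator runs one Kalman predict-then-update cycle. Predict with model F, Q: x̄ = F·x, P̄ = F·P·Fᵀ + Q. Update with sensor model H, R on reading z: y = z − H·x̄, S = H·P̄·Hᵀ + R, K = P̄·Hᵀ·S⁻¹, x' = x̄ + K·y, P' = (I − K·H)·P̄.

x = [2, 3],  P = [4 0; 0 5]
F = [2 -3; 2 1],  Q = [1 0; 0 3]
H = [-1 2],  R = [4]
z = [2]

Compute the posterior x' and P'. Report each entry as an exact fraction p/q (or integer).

x' = [115/79, 307/158]
P' = [3098/79 1489/79; 1489/79 1583/158]

x̄ = F·x = [-5, 7]
P̄ = F·P·Fᵀ + Q = [62 1; 1 24]
y = z − H·x̄ = [-17]
S = H·P̄·Hᵀ + R = [158]
K = P̄·Hᵀ·S⁻¹ = [-30/79; 47/158]
x' = x̄ + K·y = [115/79, 307/158]
P' = (I − K·H)·P̄ = [3098/79 1489/79; 1489/79 1583/158]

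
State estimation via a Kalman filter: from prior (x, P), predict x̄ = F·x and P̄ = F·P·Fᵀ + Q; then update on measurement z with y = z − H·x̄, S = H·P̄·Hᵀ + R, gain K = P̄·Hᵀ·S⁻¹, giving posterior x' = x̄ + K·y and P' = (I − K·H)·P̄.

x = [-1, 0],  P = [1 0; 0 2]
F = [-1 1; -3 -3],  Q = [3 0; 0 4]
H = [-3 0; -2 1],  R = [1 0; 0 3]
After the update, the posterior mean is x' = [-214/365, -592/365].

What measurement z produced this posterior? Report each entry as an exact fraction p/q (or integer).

z = [2, -1]

x̄ = F·x = [1, 3]
P̄ = F·P·Fᵀ + Q = [6 -3; -3 31]
S = H·P̄·Hᵀ + R = [55 45; 45 70]
K = P̄·Hᵀ·S⁻¹ = [-117/365 -3/365; -207/365 326/365]
x' − x̄ = [-579/365, -1687/365] = K·y
y = (KᵀK)⁻¹·Kᵀ·(x' − x̄) = [5, -2]
z = y + H·x̄ = [5, -2] + [-3, 1] = [2, -1]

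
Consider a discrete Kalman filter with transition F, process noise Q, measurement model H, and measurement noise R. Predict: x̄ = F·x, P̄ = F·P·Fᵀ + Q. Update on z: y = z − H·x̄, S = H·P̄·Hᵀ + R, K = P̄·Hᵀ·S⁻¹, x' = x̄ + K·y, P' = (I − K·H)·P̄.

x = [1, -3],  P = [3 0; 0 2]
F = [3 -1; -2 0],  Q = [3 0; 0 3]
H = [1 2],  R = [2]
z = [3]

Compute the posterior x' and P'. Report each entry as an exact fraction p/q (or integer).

x̄ = F·x = [6, -2]
P̄ = F·P·Fᵀ + Q = [32 -18; -18 15]
y = z − H·x̄ = [1]
S = H·P̄·Hᵀ + R = [22]
K = P̄·Hᵀ·S⁻¹ = [-2/11; 6/11]
x' = x̄ + K·y = [64/11, -16/11]
P' = (I − K·H)·P̄ = [344/11 -174/11; -174/11 93/11]

x' = [64/11, -16/11]
P' = [344/11 -174/11; -174/11 93/11]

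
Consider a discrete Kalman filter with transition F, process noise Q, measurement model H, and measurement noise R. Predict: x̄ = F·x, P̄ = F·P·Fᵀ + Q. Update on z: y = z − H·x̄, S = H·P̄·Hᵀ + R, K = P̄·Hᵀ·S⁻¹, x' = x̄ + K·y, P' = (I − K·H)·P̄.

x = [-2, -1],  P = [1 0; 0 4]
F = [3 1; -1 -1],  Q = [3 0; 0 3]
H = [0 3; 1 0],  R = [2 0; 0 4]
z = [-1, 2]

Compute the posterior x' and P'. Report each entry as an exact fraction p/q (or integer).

x̄ = F·x = [-7, 3]
P̄ = F·P·Fᵀ + Q = [16 -7; -7 8]
y = z − H·x̄ = [-10, 9]
S = H·P̄·Hᵀ + R = [74 -21; -21 20]
K = P̄·Hᵀ·S⁻¹ = [-84/1039 743/1039; 333/1039 -14/1039]
x' = x̄ + K·y = [254/1039, -339/1039]
P' = (I − K·H)·P̄ = [2972/1039 -56/1039; -56/1039 222/1039]

x' = [254/1039, -339/1039]
P' = [2972/1039 -56/1039; -56/1039 222/1039]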